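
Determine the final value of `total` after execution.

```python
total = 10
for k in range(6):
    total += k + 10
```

Let's trace through this code step by step.

Initialize: total = 10
Entering loop: for k in range(6):

After execution: total = 85
85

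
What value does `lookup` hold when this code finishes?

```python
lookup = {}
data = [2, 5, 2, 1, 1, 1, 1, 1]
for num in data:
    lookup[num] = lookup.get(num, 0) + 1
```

Let's trace through this code step by step.

Initialize: lookup = {}
Initialize: data = [2, 5, 2, 1, 1, 1, 1, 1]
Entering loop: for num in data:

After execution: lookup = {2: 2, 5: 1, 1: 5}
{2: 2, 5: 1, 1: 5}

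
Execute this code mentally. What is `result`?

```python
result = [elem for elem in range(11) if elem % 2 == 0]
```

Let's trace through this code step by step.

Initialize: result = [elem for elem in range(11) if elem % 2 == 0]

After execution: result = [0, 2, 4, 6, 8, 10]
[0, 2, 4, 6, 8, 10]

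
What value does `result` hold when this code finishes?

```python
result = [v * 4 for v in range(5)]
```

Let's trace through this code step by step.

Initialize: result = [v * 4 for v in range(5)]

After execution: result = [0, 4, 8, 12, 16]
[0, 4, 8, 12, 16]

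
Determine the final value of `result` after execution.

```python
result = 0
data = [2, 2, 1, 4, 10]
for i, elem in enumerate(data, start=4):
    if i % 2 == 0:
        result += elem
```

Let's trace through this code step by step.

Initialize: result = 0
Initialize: data = [2, 2, 1, 4, 10]
Entering loop: for i, elem in enumerate(data, start=4):

After execution: result = 13
13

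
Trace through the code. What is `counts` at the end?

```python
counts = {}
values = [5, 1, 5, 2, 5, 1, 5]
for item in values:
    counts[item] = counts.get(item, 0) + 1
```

Let's trace through this code step by step.

Initialize: counts = {}
Initialize: values = [5, 1, 5, 2, 5, 1, 5]
Entering loop: for item in values:

After execution: counts = {5: 4, 1: 2, 2: 1}
{5: 4, 1: 2, 2: 1}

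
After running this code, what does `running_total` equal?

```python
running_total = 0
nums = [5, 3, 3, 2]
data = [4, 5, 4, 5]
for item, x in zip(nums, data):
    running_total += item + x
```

Let's trace through this code step by step.

Initialize: running_total = 0
Initialize: nums = [5, 3, 3, 2]
Initialize: data = [4, 5, 4, 5]
Entering loop: for item, x in zip(nums, data):

After execution: running_total = 31
31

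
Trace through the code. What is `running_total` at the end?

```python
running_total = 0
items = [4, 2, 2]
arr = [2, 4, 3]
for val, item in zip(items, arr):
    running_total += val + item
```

Let's trace through this code step by step.

Initialize: running_total = 0
Initialize: items = [4, 2, 2]
Initialize: arr = [2, 4, 3]
Entering loop: for val, item in zip(items, arr):

After execution: running_total = 17
17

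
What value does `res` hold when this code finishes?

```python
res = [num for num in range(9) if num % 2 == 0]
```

Let's trace through this code step by step.

Initialize: res = [num for num in range(9) if num % 2 == 0]

After execution: res = [0, 2, 4, 6, 8]
[0, 2, 4, 6, 8]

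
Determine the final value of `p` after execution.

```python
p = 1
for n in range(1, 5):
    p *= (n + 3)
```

Let's trace through this code step by step.

Initialize: p = 1
Entering loop: for n in range(1, 5):

After execution: p = 840
840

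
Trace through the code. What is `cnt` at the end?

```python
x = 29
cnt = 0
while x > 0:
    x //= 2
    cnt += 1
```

Let's trace through this code step by step.

Initialize: x = 29
Initialize: cnt = 0
Entering loop: while x > 0:

After execution: cnt = 5
5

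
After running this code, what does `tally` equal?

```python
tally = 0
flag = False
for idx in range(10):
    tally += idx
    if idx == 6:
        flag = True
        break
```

Let's trace through this code step by step.

Initialize: tally = 0
Initialize: flag = False
Entering loop: for idx in range(10):

After execution: tally = 21
21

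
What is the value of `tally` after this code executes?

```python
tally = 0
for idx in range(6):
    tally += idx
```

Let's trace through this code step by step.

Initialize: tally = 0
Entering loop: for idx in range(6):

After execution: tally = 15
15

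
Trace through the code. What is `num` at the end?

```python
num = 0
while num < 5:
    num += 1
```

Let's trace through this code step by step.

Initialize: num = 0
Entering loop: while num < 5:

After execution: num = 5
5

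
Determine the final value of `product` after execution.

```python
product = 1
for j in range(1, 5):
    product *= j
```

Let's trace through this code step by step.

Initialize: product = 1
Entering loop: for j in range(1, 5):

After execution: product = 24
24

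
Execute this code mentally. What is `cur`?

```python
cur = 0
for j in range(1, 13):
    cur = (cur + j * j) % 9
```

Let's trace through this code step by step.

Initialize: cur = 0
Entering loop: for j in range(1, 13):

After execution: cur = 2
2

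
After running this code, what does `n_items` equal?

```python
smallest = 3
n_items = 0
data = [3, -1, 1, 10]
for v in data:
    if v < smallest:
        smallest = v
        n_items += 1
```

Let's trace through this code step by step.

Initialize: smallest = 3
Initialize: n_items = 0
Initialize: data = [3, -1, 1, 10]
Entering loop: for v in data:

After execution: n_items = 1
1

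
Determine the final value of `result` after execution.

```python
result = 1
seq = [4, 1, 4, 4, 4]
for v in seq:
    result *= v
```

Let's trace through this code step by step.

Initialize: result = 1
Initialize: seq = [4, 1, 4, 4, 4]
Entering loop: for v in seq:

After execution: result = 256
256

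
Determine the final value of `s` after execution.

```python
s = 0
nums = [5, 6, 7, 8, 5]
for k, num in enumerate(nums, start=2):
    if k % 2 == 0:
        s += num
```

Let's trace through this code step by step.

Initialize: s = 0
Initialize: nums = [5, 6, 7, 8, 5]
Entering loop: for k, num in enumerate(nums, start=2):

After execution: s = 17
17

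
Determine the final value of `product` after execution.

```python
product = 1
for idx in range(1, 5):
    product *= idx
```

Let's trace through this code step by step.

Initialize: product = 1
Entering loop: for idx in range(1, 5):

After execution: product = 24
24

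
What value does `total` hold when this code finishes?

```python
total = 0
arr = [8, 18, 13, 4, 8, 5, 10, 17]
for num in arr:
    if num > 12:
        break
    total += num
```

Let's trace through this code step by step.

Initialize: total = 0
Initialize: arr = [8, 18, 13, 4, 8, 5, 10, 17]
Entering loop: for num in arr:

After execution: total = 8
8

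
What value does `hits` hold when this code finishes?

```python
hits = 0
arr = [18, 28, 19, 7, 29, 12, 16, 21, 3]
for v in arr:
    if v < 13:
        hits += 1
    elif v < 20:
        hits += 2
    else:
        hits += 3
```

Let's trace through this code step by step.

Initialize: hits = 0
Initialize: arr = [18, 28, 19, 7, 29, 12, 16, 21, 3]
Entering loop: for v in arr:

After execution: hits = 18
18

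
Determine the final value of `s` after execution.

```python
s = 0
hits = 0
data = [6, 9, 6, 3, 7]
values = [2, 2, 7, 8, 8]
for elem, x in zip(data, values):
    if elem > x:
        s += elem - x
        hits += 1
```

Let's trace through this code step by step.

Initialize: s = 0
Initialize: hits = 0
Initialize: data = [6, 9, 6, 3, 7]
Initialize: values = [2, 2, 7, 8, 8]
Entering loop: for elem, x in zip(data, values):

After execution: s = 11
11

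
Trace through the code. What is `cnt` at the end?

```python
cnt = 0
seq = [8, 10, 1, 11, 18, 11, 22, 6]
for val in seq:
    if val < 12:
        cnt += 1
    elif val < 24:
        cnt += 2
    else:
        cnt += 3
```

Let's trace through this code step by step.

Initialize: cnt = 0
Initialize: seq = [8, 10, 1, 11, 18, 11, 22, 6]
Entering loop: for val in seq:

After execution: cnt = 10
10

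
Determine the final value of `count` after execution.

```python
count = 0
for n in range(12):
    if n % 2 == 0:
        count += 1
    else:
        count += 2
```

Let's trace through this code step by step.

Initialize: count = 0
Entering loop: for n in range(12):

After execution: count = 18
18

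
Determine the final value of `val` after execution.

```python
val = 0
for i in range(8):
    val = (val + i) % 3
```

Let's trace through this code step by step.

Initialize: val = 0
Entering loop: for i in range(8):

After execution: val = 1
1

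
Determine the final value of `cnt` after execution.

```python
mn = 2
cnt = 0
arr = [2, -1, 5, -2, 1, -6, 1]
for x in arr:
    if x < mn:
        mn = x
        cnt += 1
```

Let's trace through this code step by step.

Initialize: mn = 2
Initialize: cnt = 0
Initialize: arr = [2, -1, 5, -2, 1, -6, 1]
Entering loop: for x in arr:

After execution: cnt = 3
3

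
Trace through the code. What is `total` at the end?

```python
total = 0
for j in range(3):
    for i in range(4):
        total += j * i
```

Let's trace through this code step by step.

Initialize: total = 0
Entering loop: for j in range(3):

After execution: total = 18
18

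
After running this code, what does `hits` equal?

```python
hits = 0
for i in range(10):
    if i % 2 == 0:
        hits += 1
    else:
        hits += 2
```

Let's trace through this code step by step.

Initialize: hits = 0
Entering loop: for i in range(10):

After execution: hits = 15
15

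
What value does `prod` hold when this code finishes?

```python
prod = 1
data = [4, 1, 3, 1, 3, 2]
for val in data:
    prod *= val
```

Let's trace through this code step by step.

Initialize: prod = 1
Initialize: data = [4, 1, 3, 1, 3, 2]
Entering loop: for val in data:

After execution: prod = 72
72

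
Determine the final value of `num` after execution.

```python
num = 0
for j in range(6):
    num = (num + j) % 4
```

Let's trace through this code step by step.

Initialize: num = 0
Entering loop: for j in range(6):

After execution: num = 3
3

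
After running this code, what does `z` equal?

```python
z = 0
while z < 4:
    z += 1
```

Let's trace through this code step by step.

Initialize: z = 0
Entering loop: while z < 4:

After execution: z = 4
4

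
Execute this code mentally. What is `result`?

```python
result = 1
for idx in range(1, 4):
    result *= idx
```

Let's trace through this code step by step.

Initialize: result = 1
Entering loop: for idx in range(1, 4):

After execution: result = 6
6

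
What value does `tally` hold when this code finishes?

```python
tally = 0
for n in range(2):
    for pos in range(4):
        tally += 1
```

Let's trace through this code step by step.

Initialize: tally = 0
Entering loop: for n in range(2):

After execution: tally = 8
8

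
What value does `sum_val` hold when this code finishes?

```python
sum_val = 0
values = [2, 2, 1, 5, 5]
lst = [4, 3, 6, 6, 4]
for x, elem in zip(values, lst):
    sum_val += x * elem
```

Let's trace through this code step by step.

Initialize: sum_val = 0
Initialize: values = [2, 2, 1, 5, 5]
Initialize: lst = [4, 3, 6, 6, 4]
Entering loop: for x, elem in zip(values, lst):

After execution: sum_val = 70
70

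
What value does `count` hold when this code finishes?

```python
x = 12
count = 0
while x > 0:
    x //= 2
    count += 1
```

Let's trace through this code step by step.

Initialize: x = 12
Initialize: count = 0
Entering loop: while x > 0:

After execution: count = 4
4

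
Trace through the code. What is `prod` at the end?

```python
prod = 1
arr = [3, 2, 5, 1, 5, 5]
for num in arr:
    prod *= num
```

Let's trace through this code step by step.

Initialize: prod = 1
Initialize: arr = [3, 2, 5, 1, 5, 5]
Entering loop: for num in arr:

After execution: prod = 750
750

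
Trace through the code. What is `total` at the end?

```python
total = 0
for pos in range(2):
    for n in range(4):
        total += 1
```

Let's trace through this code step by step.

Initialize: total = 0
Entering loop: for pos in range(2):

After execution: total = 8
8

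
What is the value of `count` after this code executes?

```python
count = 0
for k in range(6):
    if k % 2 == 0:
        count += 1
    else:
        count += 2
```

Let's trace through this code step by step.

Initialize: count = 0
Entering loop: for k in range(6):

After execution: count = 9
9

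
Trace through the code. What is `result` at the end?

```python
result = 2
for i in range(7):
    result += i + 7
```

Let's trace through this code step by step.

Initialize: result = 2
Entering loop: for i in range(7):

After execution: result = 72
72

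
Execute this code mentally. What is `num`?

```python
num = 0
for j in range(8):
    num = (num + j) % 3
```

Let's trace through this code step by step.

Initialize: num = 0
Entering loop: for j in range(8):

After execution: num = 1
1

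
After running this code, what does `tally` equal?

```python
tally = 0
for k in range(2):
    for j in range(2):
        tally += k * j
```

Let's trace through this code step by step.

Initialize: tally = 0
Entering loop: for k in range(2):

After execution: tally = 1
1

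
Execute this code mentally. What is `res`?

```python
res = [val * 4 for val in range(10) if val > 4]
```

Let's trace through this code step by step.

Initialize: res = [val * 4 for val in range(10) if val > 4]

After execution: res = [20, 24, 28, 32, 36]
[20, 24, 28, 32, 36]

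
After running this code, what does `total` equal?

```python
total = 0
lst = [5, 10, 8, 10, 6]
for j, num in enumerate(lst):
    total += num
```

Let's trace through this code step by step.

Initialize: total = 0
Initialize: lst = [5, 10, 8, 10, 6]
Entering loop: for j, num in enumerate(lst):

After execution: total = 39
39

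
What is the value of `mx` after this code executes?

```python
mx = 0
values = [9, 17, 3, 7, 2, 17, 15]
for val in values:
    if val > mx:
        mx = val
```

Let's trace through this code step by step.

Initialize: mx = 0
Initialize: values = [9, 17, 3, 7, 2, 17, 15]
Entering loop: for val in values:

After execution: mx = 17
17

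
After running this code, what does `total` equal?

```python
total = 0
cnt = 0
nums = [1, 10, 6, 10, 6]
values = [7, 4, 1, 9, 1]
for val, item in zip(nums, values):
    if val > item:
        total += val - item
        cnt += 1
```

Let's trace through this code step by step.

Initialize: total = 0
Initialize: cnt = 0
Initialize: nums = [1, 10, 6, 10, 6]
Initialize: values = [7, 4, 1, 9, 1]
Entering loop: for val, item in zip(nums, values):

After execution: total = 17
17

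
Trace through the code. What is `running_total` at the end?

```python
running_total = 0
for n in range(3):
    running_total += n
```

Let's trace through this code step by step.

Initialize: running_total = 0
Entering loop: for n in range(3):

After execution: running_total = 3
3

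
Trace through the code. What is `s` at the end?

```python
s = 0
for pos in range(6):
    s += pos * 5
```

Let's trace through this code step by step.

Initialize: s = 0
Entering loop: for pos in range(6):

After execution: s = 75
75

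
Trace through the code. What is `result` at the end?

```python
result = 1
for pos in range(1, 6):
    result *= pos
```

Let's trace through this code step by step.

Initialize: result = 1
Entering loop: for pos in range(1, 6):

After execution: result = 120
120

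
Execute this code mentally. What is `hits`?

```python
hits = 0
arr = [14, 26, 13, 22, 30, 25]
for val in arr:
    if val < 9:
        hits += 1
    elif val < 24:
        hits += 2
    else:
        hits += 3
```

Let's trace through this code step by step.

Initialize: hits = 0
Initialize: arr = [14, 26, 13, 22, 30, 25]
Entering loop: for val in arr:

After execution: hits = 15
15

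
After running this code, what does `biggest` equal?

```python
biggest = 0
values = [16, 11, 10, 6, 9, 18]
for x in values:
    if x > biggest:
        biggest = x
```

Let's trace through this code step by step.

Initialize: biggest = 0
Initialize: values = [16, 11, 10, 6, 9, 18]
Entering loop: for x in values:

After execution: biggest = 18
18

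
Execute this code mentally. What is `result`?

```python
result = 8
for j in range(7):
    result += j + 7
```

Let's trace through this code step by step.

Initialize: result = 8
Entering loop: for j in range(7):

After execution: result = 78
78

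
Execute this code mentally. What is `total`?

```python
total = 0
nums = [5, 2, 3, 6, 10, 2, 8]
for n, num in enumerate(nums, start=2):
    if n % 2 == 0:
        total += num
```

Let's trace through this code step by step.

Initialize: total = 0
Initialize: nums = [5, 2, 3, 6, 10, 2, 8]
Entering loop: for n, num in enumerate(nums, start=2):

After execution: total = 26
26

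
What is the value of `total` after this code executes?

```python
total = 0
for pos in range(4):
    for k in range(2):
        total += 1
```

Let's trace through this code step by step.

Initialize: total = 0
Entering loop: for pos in range(4):

After execution: total = 8
8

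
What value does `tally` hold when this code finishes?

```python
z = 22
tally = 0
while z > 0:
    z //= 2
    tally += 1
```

Let's trace through this code step by step.

Initialize: z = 22
Initialize: tally = 0
Entering loop: while z > 0:

After execution: tally = 5
5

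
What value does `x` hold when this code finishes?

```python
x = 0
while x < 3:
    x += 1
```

Let's trace through this code step by step.

Initialize: x = 0
Entering loop: while x < 3:

After execution: x = 3
3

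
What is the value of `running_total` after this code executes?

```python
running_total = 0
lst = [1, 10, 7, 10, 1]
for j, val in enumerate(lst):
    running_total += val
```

Let's trace through this code step by step.

Initialize: running_total = 0
Initialize: lst = [1, 10, 7, 10, 1]
Entering loop: for j, val in enumerate(lst):

After execution: running_total = 29
29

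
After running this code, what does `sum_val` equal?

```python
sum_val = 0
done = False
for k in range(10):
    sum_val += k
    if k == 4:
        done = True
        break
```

Let's trace through this code step by step.

Initialize: sum_val = 0
Initialize: done = False
Entering loop: for k in range(10):

After execution: sum_val = 10
10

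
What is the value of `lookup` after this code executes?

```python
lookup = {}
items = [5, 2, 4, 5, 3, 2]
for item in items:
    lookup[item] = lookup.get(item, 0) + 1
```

Let's trace through this code step by step.

Initialize: lookup = {}
Initialize: items = [5, 2, 4, 5, 3, 2]
Entering loop: for item in items:

After execution: lookup = {5: 2, 2: 2, 4: 1, 3: 1}
{5: 2, 2: 2, 4: 1, 3: 1}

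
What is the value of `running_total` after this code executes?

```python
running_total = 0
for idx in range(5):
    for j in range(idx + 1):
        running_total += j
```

Let's trace through this code step by step.

Initialize: running_total = 0
Entering loop: for idx in range(5):

After execution: running_total = 20
20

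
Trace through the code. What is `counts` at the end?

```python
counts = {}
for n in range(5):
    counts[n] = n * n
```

Let's trace through this code step by step.

Initialize: counts = {}
Entering loop: for n in range(5):

After execution: counts = {0: 0, 1: 1, 2: 4, 3: 9, 4: 16}
{0: 0, 1: 1, 2: 4, 3: 9, 4: 16}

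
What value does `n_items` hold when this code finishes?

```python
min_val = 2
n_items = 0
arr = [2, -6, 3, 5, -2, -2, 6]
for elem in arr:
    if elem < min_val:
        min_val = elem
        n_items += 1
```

Let's trace through this code step by step.

Initialize: min_val = 2
Initialize: n_items = 0
Initialize: arr = [2, -6, 3, 5, -2, -2, 6]
Entering loop: for elem in arr:

After execution: n_items = 1
1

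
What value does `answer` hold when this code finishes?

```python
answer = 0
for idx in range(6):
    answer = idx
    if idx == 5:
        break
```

Let's trace through this code step by step.

Initialize: answer = 0
Entering loop: for idx in range(6):

After execution: answer = 5
5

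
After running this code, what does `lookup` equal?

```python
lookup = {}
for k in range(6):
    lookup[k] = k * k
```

Let's trace through this code step by step.

Initialize: lookup = {}
Entering loop: for k in range(6):

After execution: lookup = {0: 0, 1: 1, 2: 4, 3: 9, 4: 16, 5: 25}
{0: 0, 1: 1, 2: 4, 3: 9, 4: 16, 5: 25}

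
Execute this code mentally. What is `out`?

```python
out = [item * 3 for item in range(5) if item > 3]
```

Let's trace through this code step by step.

Initialize: out = [item * 3 for item in range(5) if item > 3]

After execution: out = [12]
[12]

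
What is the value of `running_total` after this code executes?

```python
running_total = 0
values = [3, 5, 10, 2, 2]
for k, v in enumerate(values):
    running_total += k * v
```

Let's trace through this code step by step.

Initialize: running_total = 0
Initialize: values = [3, 5, 10, 2, 2]
Entering loop: for k, v in enumerate(values):

After execution: running_total = 39
39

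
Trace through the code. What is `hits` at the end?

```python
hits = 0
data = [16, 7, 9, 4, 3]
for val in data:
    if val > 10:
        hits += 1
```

Let's trace through this code step by step.

Initialize: hits = 0
Initialize: data = [16, 7, 9, 4, 3]
Entering loop: for val in data:

After execution: hits = 1
1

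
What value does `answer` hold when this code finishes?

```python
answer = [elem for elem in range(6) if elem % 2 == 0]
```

Let's trace through this code step by step.

Initialize: answer = [elem for elem in range(6) if elem % 2 == 0]

After execution: answer = [0, 2, 4]
[0, 2, 4]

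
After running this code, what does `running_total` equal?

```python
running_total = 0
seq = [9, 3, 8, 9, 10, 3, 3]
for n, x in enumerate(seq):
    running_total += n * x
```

Let's trace through this code step by step.

Initialize: running_total = 0
Initialize: seq = [9, 3, 8, 9, 10, 3, 3]
Entering loop: for n, x in enumerate(seq):

After execution: running_total = 119
119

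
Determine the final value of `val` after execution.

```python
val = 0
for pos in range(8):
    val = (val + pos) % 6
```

Let's trace through this code step by step.

Initialize: val = 0
Entering loop: for pos in range(8):

After execution: val = 4
4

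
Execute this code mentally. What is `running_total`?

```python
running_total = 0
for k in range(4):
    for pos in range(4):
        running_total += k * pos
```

Let's trace through this code step by step.

Initialize: running_total = 0
Entering loop: for k in range(4):

After execution: running_total = 36
36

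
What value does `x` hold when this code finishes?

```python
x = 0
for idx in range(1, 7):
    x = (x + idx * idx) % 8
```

Let's trace through this code step by step.

Initialize: x = 0
Entering loop: for idx in range(1, 7):

After execution: x = 3
3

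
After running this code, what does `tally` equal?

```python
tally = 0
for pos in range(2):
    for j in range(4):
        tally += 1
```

Let's trace through this code step by step.

Initialize: tally = 0
Entering loop: for pos in range(2):

After execution: tally = 8
8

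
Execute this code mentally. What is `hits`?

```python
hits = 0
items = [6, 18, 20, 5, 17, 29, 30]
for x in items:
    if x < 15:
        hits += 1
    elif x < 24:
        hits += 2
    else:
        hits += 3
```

Let's trace through this code step by step.

Initialize: hits = 0
Initialize: items = [6, 18, 20, 5, 17, 29, 30]
Entering loop: for x in items:

After execution: hits = 14
14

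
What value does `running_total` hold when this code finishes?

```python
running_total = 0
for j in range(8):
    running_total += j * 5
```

Let's trace through this code step by step.

Initialize: running_total = 0
Entering loop: for j in range(8):

After execution: running_total = 140
140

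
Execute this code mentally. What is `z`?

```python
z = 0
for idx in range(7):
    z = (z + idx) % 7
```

Let's trace through this code step by step.

Initialize: z = 0
Entering loop: for idx in range(7):

After execution: z = 0
0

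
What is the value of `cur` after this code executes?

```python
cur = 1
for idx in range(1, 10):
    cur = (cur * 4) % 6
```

Let's trace through this code step by step.

Initialize: cur = 1
Entering loop: for idx in range(1, 10):

After execution: cur = 4
4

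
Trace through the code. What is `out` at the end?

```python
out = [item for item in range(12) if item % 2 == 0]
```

Let's trace through this code step by step.

Initialize: out = [item for item in range(12) if item % 2 == 0]

After execution: out = [0, 2, 4, 6, 8, 10]
[0, 2, 4, 6, 8, 10]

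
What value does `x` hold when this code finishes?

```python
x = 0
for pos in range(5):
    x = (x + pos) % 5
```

Let's trace through this code step by step.

Initialize: x = 0
Entering loop: for pos in range(5):

After execution: x = 0
0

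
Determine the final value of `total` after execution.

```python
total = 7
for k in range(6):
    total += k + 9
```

Let's trace through this code step by step.

Initialize: total = 7
Entering loop: for k in range(6):

After execution: total = 76
76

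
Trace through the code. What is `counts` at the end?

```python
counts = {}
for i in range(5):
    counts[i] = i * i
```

Let's trace through this code step by step.

Initialize: counts = {}
Entering loop: for i in range(5):

After execution: counts = {0: 0, 1: 1, 2: 4, 3: 9, 4: 16}
{0: 0, 1: 1, 2: 4, 3: 9, 4: 16}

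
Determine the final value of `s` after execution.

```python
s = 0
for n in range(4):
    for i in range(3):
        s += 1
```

Let's trace through this code step by step.

Initialize: s = 0
Entering loop: for n in range(4):

After execution: s = 12
12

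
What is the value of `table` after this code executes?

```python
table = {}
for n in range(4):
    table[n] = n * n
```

Let's trace through this code step by step.

Initialize: table = {}
Entering loop: for n in range(4):

After execution: table = {0: 0, 1: 1, 2: 4, 3: 9}
{0: 0, 1: 1, 2: 4, 3: 9}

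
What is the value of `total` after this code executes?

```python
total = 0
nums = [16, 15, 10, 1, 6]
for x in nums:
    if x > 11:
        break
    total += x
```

Let's trace through this code step by step.

Initialize: total = 0
Initialize: nums = [16, 15, 10, 1, 6]
Entering loop: for x in nums:

After execution: total = 0
0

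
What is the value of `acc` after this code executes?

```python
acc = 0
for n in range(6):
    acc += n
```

Let's trace through this code step by step.

Initialize: acc = 0
Entering loop: for n in range(6):

After execution: acc = 15
15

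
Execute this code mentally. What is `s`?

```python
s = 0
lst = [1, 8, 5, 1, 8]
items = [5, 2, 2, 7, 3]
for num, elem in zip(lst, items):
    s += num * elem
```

Let's trace through this code step by step.

Initialize: s = 0
Initialize: lst = [1, 8, 5, 1, 8]
Initialize: items = [5, 2, 2, 7, 3]
Entering loop: for num, elem in zip(lst, items):

After execution: s = 62
62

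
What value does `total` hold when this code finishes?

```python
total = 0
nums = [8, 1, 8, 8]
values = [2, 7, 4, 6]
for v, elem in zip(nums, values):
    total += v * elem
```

Let's trace through this code step by step.

Initialize: total = 0
Initialize: nums = [8, 1, 8, 8]
Initialize: values = [2, 7, 4, 6]
Entering loop: for v, elem in zip(nums, values):

After execution: total = 103
103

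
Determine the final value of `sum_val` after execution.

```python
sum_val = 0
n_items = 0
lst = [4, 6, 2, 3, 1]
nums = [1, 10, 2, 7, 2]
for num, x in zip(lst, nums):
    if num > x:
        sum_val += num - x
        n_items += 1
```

Let's trace through this code step by step.

Initialize: sum_val = 0
Initialize: n_items = 0
Initialize: lst = [4, 6, 2, 3, 1]
Initialize: nums = [1, 10, 2, 7, 2]
Entering loop: for num, x in zip(lst, nums):

After execution: sum_val = 3
3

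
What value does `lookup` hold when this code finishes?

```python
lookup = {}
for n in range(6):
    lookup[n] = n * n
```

Let's trace through this code step by step.

Initialize: lookup = {}
Entering loop: for n in range(6):

After execution: lookup = {0: 0, 1: 1, 2: 4, 3: 9, 4: 16, 5: 25}
{0: 0, 1: 1, 2: 4, 3: 9, 4: 16, 5: 25}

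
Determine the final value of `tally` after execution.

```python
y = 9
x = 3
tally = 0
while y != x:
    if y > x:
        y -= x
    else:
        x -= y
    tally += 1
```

Let's trace through this code step by step.

Initialize: y = 9
Initialize: x = 3
Initialize: tally = 0
Entering loop: while y != x:

After execution: tally = 2
2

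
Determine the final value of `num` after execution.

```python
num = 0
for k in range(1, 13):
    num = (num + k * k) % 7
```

Let's trace through this code step by step.

Initialize: num = 0
Entering loop: for k in range(1, 13):

After execution: num = 6
6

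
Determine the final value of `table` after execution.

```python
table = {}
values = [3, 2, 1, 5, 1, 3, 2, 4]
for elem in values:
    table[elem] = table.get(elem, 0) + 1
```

Let's trace through this code step by step.

Initialize: table = {}
Initialize: values = [3, 2, 1, 5, 1, 3, 2, 4]
Entering loop: for elem in values:

After execution: table = {3: 2, 2: 2, 1: 2, 5: 1, 4: 1}
{3: 2, 2: 2, 1: 2, 5: 1, 4: 1}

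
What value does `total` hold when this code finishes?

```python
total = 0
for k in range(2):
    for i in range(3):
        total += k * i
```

Let's trace through this code step by step.

Initialize: total = 0
Entering loop: for k in range(2):

After execution: total = 3
3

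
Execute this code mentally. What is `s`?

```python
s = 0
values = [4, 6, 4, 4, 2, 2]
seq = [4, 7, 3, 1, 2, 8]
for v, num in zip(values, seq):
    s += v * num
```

Let's trace through this code step by step.

Initialize: s = 0
Initialize: values = [4, 6, 4, 4, 2, 2]
Initialize: seq = [4, 7, 3, 1, 2, 8]
Entering loop: for v, num in zip(values, seq):

After execution: s = 94
94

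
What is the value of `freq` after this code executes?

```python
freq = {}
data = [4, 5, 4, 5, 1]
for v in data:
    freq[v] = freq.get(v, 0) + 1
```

Let's trace through this code step by step.

Initialize: freq = {}
Initialize: data = [4, 5, 4, 5, 1]
Entering loop: for v in data:

After execution: freq = {4: 2, 5: 2, 1: 1}
{4: 2, 5: 2, 1: 1}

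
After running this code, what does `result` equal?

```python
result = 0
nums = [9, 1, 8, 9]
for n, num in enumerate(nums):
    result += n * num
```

Let's trace through this code step by step.

Initialize: result = 0
Initialize: nums = [9, 1, 8, 9]
Entering loop: for n, num in enumerate(nums):

After execution: result = 44
44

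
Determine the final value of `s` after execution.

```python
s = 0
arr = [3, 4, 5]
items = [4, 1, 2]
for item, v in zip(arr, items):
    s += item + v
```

Let's trace through this code step by step.

Initialize: s = 0
Initialize: arr = [3, 4, 5]
Initialize: items = [4, 1, 2]
Entering loop: for item, v in zip(arr, items):

After execution: s = 19
19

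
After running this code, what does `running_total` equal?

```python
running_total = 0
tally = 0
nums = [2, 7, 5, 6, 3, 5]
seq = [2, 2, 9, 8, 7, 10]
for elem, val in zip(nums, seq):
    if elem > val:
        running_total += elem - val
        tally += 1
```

Let's trace through this code step by step.

Initialize: running_total = 0
Initialize: tally = 0
Initialize: nums = [2, 7, 5, 6, 3, 5]
Initialize: seq = [2, 2, 9, 8, 7, 10]
Entering loop: for elem, val in zip(nums, seq):

After execution: running_total = 5
5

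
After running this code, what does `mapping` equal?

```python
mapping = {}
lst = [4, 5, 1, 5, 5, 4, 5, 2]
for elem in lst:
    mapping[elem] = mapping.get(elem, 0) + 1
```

Let's trace through this code step by step.

Initialize: mapping = {}
Initialize: lst = [4, 5, 1, 5, 5, 4, 5, 2]
Entering loop: for elem in lst:

After execution: mapping = {4: 2, 5: 4, 1: 1, 2: 1}
{4: 2, 5: 4, 1: 1, 2: 1}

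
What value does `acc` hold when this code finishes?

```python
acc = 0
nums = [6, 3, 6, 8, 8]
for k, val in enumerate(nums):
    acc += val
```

Let's trace through this code step by step.

Initialize: acc = 0
Initialize: nums = [6, 3, 6, 8, 8]
Entering loop: for k, val in enumerate(nums):

After execution: acc = 31
31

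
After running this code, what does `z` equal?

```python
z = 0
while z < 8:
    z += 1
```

Let's trace through this code step by step.

Initialize: z = 0
Entering loop: while z < 8:

After execution: z = 8
8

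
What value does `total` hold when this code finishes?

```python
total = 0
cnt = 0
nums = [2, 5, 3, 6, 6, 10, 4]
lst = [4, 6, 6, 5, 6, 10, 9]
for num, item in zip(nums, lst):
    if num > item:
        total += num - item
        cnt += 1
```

Let's trace through this code step by step.

Initialize: total = 0
Initialize: cnt = 0
Initialize: nums = [2, 5, 3, 6, 6, 10, 4]
Initialize: lst = [4, 6, 6, 5, 6, 10, 9]
Entering loop: for num, item in zip(nums, lst):

After execution: total = 1
1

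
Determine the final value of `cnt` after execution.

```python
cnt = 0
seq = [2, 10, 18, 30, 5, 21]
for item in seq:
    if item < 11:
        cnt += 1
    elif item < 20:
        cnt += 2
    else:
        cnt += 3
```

Let's trace through this code step by step.

Initialize: cnt = 0
Initialize: seq = [2, 10, 18, 30, 5, 21]
Entering loop: for item in seq:

After execution: cnt = 11
11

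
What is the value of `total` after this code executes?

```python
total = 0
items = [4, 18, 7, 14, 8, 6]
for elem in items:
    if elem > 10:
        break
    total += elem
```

Let's trace through this code step by step.

Initialize: total = 0
Initialize: items = [4, 18, 7, 14, 8, 6]
Entering loop: for elem in items:

After execution: total = 4
4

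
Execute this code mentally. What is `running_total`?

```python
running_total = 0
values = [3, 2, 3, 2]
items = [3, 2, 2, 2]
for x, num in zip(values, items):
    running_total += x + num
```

Let's trace through this code step by step.

Initialize: running_total = 0
Initialize: values = [3, 2, 3, 2]
Initialize: items = [3, 2, 2, 2]
Entering loop: for x, num in zip(values, items):

After execution: running_total = 19
19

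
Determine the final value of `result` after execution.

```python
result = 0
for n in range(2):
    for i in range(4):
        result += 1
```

Let's trace through this code step by step.

Initialize: result = 0
Entering loop: for n in range(2):

After execution: result = 8
8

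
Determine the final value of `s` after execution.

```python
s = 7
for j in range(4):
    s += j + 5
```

Let's trace through this code step by step.

Initialize: s = 7
Entering loop: for j in range(4):

After execution: s = 33
33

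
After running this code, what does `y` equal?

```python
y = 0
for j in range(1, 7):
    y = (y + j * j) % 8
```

Let's trace through this code step by step.

Initialize: y = 0
Entering loop: for j in range(1, 7):

After execution: y = 3
3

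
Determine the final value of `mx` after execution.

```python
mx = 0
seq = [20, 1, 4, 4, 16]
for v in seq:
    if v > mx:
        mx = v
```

Let's trace through this code step by step.

Initialize: mx = 0
Initialize: seq = [20, 1, 4, 4, 16]
Entering loop: for v in seq:

After execution: mx = 20
20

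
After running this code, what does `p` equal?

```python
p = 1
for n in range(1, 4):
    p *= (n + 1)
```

Let's trace through this code step by step.

Initialize: p = 1
Entering loop: for n in range(1, 4):

After execution: p = 24
24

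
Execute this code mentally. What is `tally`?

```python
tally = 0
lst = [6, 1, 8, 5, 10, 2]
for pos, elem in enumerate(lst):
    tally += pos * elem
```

Let's trace through this code step by step.

Initialize: tally = 0
Initialize: lst = [6, 1, 8, 5, 10, 2]
Entering loop: for pos, elem in enumerate(lst):

After execution: tally = 82
82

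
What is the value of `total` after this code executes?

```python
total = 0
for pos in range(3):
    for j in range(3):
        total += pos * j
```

Let's trace through this code step by step.

Initialize: total = 0
Entering loop: for pos in range(3):

After execution: total = 9
9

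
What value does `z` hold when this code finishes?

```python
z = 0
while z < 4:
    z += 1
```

Let's trace through this code step by step.

Initialize: z = 0
Entering loop: while z < 4:

After execution: z = 4
4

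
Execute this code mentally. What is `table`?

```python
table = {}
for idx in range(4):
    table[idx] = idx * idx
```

Let's trace through this code step by step.

Initialize: table = {}
Entering loop: for idx in range(4):

After execution: table = {0: 0, 1: 1, 2: 4, 3: 9}
{0: 0, 1: 1, 2: 4, 3: 9}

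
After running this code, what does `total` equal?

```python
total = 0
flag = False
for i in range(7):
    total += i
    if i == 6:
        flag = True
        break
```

Let's trace through this code step by step.

Initialize: total = 0
Initialize: flag = False
Entering loop: for i in range(7):

After execution: total = 21
21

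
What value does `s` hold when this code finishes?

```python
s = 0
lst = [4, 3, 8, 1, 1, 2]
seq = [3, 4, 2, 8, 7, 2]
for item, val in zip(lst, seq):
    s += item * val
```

Let's trace through this code step by step.

Initialize: s = 0
Initialize: lst = [4, 3, 8, 1, 1, 2]
Initialize: seq = [3, 4, 2, 8, 7, 2]
Entering loop: for item, val in zip(lst, seq):

After execution: s = 59
59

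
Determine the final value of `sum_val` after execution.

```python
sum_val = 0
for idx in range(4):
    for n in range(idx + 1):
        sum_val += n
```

Let's trace through this code step by step.

Initialize: sum_val = 0
Entering loop: for idx in range(4):

After execution: sum_val = 10
10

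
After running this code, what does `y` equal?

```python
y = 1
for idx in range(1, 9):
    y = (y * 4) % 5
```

Let's trace through this code step by step.

Initialize: y = 1
Entering loop: for idx in range(1, 9):

After execution: y = 1
1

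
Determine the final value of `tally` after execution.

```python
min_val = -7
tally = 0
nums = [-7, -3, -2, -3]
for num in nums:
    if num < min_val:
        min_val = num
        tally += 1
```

Let's trace through this code step by step.

Initialize: min_val = -7
Initialize: tally = 0
Initialize: nums = [-7, -3, -2, -3]
Entering loop: for num in nums:

After execution: tally = 0
0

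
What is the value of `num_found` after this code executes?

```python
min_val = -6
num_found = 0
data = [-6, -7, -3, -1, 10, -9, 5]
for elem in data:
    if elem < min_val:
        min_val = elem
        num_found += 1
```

Let's trace through this code step by step.

Initialize: min_val = -6
Initialize: num_found = 0
Initialize: data = [-6, -7, -3, -1, 10, -9, 5]
Entering loop: for elem in data:

After execution: num_found = 2
2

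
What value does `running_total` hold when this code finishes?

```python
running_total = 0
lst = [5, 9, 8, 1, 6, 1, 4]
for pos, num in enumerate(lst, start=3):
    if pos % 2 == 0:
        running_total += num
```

Let's trace through this code step by step.

Initialize: running_total = 0
Initialize: lst = [5, 9, 8, 1, 6, 1, 4]
Entering loop: for pos, num in enumerate(lst, start=3):

After execution: running_total = 11
11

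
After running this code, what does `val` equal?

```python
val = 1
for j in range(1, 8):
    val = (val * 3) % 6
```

Let's trace through this code step by step.

Initialize: val = 1
Entering loop: for j in range(1, 8):

After execution: val = 3
3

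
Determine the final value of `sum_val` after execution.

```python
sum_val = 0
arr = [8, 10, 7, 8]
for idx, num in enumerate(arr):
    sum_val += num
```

Let's trace through this code step by step.

Initialize: sum_val = 0
Initialize: arr = [8, 10, 7, 8]
Entering loop: for idx, num in enumerate(arr):

After execution: sum_val = 33
33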